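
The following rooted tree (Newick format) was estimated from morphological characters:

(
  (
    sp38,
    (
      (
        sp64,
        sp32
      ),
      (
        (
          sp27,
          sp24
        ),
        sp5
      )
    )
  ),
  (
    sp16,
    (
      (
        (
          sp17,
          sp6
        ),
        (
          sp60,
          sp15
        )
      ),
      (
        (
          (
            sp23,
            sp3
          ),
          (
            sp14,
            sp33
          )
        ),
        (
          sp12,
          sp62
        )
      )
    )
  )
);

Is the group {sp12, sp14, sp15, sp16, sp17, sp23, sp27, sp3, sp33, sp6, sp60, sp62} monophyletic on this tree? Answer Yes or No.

No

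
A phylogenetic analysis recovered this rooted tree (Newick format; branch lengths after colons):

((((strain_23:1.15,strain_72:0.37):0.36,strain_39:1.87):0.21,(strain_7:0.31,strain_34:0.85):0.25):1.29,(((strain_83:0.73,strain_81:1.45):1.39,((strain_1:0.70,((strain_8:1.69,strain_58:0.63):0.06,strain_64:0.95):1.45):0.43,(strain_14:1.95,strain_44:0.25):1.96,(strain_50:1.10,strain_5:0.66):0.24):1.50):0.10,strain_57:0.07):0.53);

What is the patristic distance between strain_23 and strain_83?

The path runs strain_23 → … → MRCA → … → strain_83; the MRCA is the root of the tree.
Branch lengths along that path: 1.15 + 0.36 + 0.21 + 1.29 + 0.53 + 0.10 + 1.39 + 0.73 = 5.76.

5.76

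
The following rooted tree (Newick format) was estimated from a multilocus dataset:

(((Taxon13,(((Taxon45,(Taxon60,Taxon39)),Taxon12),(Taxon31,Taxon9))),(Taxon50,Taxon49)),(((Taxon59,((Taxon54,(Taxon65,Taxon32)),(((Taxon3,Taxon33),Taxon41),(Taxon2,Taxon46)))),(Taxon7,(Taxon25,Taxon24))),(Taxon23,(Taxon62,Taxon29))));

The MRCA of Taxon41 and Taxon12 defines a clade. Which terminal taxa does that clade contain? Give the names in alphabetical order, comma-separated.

Taxon12, Taxon13, Taxon2, Taxon23, Taxon24, Taxon25, Taxon29, Taxon3, Taxon31, Taxon32, Taxon33, Taxon39, Taxon41, Taxon45, Taxon46, Taxon49, Taxon50, Taxon54, Taxon59, Taxon60, Taxon62, Taxon65, Taxon7, Taxon9

Tracing Taxon41: it sits inside ((Taxon3,Taxon33),Taxon41).
Tracing Taxon12: it sits inside ((Taxon45,(Taxon60,Taxon39)),Taxon12).
The smallest clade enclosing both is the whole tree (their MRCA is the root), so the answer is all 24 tips in alphabetical order.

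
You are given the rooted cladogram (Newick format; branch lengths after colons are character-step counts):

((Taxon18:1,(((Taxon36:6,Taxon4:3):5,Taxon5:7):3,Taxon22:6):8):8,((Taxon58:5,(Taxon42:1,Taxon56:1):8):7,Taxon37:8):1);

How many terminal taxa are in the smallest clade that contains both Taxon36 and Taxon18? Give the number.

5

The MRCA of Taxon36 and Taxon18 is the node subtending (Taxon18,(((Taxon36,Taxon4),Taxon5),Taxon22)).
That clade contains 5 terminal taxa: Taxon18, Taxon22, Taxon36, Taxon4, Taxon5.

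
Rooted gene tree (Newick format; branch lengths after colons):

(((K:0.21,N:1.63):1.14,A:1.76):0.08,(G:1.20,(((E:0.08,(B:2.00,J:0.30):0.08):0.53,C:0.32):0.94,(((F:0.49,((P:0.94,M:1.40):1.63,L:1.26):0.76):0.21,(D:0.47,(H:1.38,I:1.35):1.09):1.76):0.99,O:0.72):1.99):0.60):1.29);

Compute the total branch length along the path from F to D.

2.93

The path runs F → … → MRCA → … → D; the MRCA is the node subtending ((F,((P,M),L)),(D,(H,I))).
Branch lengths along that path: 0.49 + 0.21 + 1.76 + 0.47 = 2.93.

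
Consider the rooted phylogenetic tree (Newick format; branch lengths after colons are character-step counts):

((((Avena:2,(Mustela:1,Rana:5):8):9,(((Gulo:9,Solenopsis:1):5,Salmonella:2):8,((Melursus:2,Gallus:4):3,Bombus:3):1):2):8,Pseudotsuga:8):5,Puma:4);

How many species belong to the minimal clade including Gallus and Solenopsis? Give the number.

The MRCA of Gallus and Solenopsis is the node subtending (((Gulo,Solenopsis),Salmonella),((Melursus,Gallus),Bombus)).
That clade contains 6 terminal taxa: Bombus, Gallus, Gulo, Melursus, Salmonella, Solenopsis.

6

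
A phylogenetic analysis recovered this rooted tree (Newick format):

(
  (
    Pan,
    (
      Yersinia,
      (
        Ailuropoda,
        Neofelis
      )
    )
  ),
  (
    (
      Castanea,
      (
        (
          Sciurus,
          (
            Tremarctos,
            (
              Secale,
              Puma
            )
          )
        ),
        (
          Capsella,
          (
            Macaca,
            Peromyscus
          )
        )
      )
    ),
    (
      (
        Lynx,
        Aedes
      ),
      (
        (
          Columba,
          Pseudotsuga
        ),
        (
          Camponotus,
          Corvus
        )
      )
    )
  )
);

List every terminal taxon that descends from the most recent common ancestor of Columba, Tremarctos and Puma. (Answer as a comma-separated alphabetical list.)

Aedes, Camponotus, Capsella, Castanea, Columba, Corvus, Lynx, Macaca, Peromyscus, Pseudotsuga, Puma, Sciurus, Secale, Tremarctos

Tracing Columba: it sits inside (Columba,Pseudotsuga).
Tracing Tremarctos: it sits inside (Tremarctos,(Secale,Puma)).
Tracing Puma: it sits inside (Secale,Puma).
The smallest clade enclosing all 3 is ((Castanea,((Sciurus,(Tremarctos,(Secale,Puma))),(Capsella,(Macaca,Peromyscus)))),((Lynx,Aedes),((Columba,Pseudotsuga),(Camponotus,Corvus)))); the answer is its 14 terminal taxa in alphabetical order.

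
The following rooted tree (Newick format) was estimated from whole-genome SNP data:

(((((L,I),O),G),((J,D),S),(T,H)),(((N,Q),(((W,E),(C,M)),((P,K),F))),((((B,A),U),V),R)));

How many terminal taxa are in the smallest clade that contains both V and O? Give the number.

The MRCA of V and O is the root, so the clade is the entire tree.
That clade contains 23 terminal taxa: A, B, C, D, E, F, G, H, I, J, K, L, M, N, O, P, Q, R, S, T, U, V, W.

23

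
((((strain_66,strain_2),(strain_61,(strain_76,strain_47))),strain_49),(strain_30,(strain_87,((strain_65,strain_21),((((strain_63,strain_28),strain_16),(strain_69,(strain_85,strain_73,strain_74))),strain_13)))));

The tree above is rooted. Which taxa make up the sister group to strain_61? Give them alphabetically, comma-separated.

strain_47, strain_76

strain_61 attaches to the tree at the node subtending (strain_61,(strain_76,strain_47)).
The other lineage descending from that same node — the sister group — is (strain_76,strain_47); its 2 tips in alphabetical order are the answer.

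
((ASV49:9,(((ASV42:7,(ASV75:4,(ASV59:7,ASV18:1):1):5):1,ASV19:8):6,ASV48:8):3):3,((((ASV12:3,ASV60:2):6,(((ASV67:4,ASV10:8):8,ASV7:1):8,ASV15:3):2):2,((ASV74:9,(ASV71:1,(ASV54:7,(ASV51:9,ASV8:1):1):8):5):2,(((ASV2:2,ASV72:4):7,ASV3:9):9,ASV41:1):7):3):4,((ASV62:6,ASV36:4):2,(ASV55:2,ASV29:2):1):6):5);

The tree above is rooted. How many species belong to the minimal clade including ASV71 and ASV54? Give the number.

4

The MRCA of ASV71 and ASV54 is the node subtending (ASV71,(ASV54,(ASV51,ASV8))).
That clade contains 4 terminal taxa: ASV51, ASV54, ASV71, ASV8.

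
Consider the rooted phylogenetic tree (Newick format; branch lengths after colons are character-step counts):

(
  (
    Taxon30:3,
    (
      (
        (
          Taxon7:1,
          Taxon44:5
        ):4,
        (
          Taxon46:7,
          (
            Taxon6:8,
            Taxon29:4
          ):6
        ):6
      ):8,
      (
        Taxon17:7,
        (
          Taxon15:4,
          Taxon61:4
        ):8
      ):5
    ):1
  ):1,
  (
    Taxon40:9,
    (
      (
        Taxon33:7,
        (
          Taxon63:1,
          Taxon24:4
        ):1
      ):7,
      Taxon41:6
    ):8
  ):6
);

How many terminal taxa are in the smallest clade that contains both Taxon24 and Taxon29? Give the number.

The MRCA of Taxon24 and Taxon29 is the root, so the clade is the entire tree.
That clade contains 14 terminal taxa: Taxon15, Taxon17, Taxon24, Taxon29, Taxon30, Taxon33, Taxon40, Taxon41, Taxon44, Taxon46, Taxon6, Taxon61, Taxon63, Taxon7.

14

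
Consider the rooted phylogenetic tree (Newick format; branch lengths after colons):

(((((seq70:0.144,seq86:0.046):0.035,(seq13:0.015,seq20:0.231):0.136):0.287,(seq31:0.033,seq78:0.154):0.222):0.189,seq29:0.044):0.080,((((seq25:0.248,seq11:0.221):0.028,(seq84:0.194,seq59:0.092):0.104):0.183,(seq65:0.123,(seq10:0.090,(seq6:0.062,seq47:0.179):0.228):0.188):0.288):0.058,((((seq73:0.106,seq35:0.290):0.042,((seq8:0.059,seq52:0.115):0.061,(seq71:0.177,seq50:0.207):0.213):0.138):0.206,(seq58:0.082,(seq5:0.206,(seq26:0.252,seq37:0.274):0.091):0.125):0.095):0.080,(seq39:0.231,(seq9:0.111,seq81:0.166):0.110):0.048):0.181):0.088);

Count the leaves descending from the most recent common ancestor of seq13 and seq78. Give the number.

The MRCA of seq13 and seq78 is the node subtending (((seq70,seq86),(seq13,seq20)),(seq31,seq78)).
That clade contains 6 terminal taxa: seq13, seq20, seq31, seq70, seq78, seq86.

6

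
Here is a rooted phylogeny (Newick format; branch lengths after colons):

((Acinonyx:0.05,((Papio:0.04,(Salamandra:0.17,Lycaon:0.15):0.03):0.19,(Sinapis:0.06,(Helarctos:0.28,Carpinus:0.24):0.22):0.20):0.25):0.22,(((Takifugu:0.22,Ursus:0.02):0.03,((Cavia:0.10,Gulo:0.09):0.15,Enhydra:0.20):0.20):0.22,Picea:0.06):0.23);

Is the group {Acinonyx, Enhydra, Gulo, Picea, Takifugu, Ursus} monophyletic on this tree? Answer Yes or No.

The MRCA of the listed taxa is the root, so the smallest clade containing them is the whole tree.
That clade also contains Carpinus, Cavia, Helarctos, Lycaon, Papio, Salamandra, Sinapis, which are not in the proposed group, so the group is not monophyletic.

No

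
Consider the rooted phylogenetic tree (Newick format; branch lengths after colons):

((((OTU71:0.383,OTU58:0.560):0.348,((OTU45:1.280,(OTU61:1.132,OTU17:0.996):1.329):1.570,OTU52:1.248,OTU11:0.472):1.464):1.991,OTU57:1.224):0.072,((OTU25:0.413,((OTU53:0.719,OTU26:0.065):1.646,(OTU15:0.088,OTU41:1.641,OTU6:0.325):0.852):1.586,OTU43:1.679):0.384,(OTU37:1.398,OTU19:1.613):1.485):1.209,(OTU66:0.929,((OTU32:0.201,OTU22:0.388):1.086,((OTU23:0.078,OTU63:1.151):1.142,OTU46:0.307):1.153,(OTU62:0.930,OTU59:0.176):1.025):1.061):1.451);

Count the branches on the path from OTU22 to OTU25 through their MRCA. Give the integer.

7

The MRCA of OTU22 and OTU25 is the root of the tree.
From OTU22 up to that node: 4 branches. From OTU25 up to the same node: 3 branches. Total: 4 + 3 = 7.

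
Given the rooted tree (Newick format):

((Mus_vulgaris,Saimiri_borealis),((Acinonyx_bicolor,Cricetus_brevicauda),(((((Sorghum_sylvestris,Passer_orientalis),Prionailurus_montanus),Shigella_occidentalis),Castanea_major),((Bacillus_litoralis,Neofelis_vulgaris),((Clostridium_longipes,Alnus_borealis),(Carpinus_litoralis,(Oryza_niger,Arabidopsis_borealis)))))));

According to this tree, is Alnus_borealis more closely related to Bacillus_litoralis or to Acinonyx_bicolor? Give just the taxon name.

Bacillus_litoralis

The MRCA of Alnus_borealis and Bacillus_litoralis subtends ((Bacillus_litoralis,Neofelis_vulgaris),((Clostridium_longipes,Alnus_borealis),(Carpinus_litoralis,(Oryza_niger,Arabidopsis_borealis)))) (7 taxa).
The MRCA of Alnus_borealis and Acinonyx_bicolor subtends ((Acinonyx_bicolor,Cricetus_brevicauda),(((((Sorghum_sylvestris,Passer_orientalis),Prionailurus_montanus),Shigella_occidentalis),Castanea_major),((Bacillus_litoralis,Neofelis_vulgaris),((Clostridium_longipes,Alnus_borealis),(Carpinus_litoralis,(Oryza_niger,Arabidopsis_borealis)))))) (14 taxa).
The first is nested inside the second, so Alnus_borealis shares a more recent common ancestor with Bacillus_litoralis.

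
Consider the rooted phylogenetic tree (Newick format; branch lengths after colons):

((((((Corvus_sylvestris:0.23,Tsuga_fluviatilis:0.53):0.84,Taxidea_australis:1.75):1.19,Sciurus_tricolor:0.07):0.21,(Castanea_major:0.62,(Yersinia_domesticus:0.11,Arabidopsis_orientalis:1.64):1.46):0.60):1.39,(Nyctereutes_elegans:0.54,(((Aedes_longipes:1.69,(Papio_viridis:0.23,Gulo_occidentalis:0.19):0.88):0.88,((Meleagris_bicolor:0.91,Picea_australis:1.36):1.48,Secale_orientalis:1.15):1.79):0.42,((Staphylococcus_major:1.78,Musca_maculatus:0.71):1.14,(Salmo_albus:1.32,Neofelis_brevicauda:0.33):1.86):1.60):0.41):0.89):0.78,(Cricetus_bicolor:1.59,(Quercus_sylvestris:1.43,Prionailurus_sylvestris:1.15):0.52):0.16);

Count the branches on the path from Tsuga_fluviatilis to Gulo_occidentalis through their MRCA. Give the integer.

11

The MRCA of Tsuga_fluviatilis and Gulo_occidentalis is the node subtending (((((Corvus_sylvestris,Tsuga_fluviatilis),Taxidea_australis),Sciurus_tricolor),(Castanea_major,(Yersinia_domesticus,Arabidopsis_orientalis))),(Nyctereutes_elegans,(((Aedes_longipes,(Papio_viridis,Gulo_occidentalis)),((Meleagris_bicolor,Picea_australis),Secale_orientalis)),((Staphylococcus_major,Musca_maculatus),(Salmo_albus,Neofelis_brevicauda))))).
From Tsuga_fluviatilis up to that node: 5 branches. From Gulo_occidentalis up to the same node: 6 branches. Total: 5 + 6 = 11.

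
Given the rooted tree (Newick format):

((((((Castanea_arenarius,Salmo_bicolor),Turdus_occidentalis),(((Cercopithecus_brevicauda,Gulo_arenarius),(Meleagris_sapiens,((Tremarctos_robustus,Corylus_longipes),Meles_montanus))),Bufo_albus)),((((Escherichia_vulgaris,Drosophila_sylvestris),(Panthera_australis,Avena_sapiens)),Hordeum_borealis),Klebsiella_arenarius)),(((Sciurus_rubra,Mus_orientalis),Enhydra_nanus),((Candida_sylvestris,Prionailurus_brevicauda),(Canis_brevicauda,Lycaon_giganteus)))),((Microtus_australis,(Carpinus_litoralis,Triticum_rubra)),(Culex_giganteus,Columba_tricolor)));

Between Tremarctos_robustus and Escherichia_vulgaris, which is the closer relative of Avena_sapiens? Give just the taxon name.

Escherichia_vulgaris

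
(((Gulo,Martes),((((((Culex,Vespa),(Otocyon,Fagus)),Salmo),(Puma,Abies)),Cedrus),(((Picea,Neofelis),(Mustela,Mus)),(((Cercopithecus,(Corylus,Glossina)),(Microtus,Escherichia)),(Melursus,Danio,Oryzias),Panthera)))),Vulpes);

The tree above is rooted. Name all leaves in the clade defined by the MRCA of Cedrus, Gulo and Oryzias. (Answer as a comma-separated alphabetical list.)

Abies, Cedrus, Cercopithecus, Corylus, Culex, Danio, Escherichia, Fagus, Glossina, Gulo, Martes, Melursus, Microtus, Mus, Mustela, Neofelis, Oryzias, Otocyon, Panthera, Picea, Puma, Salmo, Vespa

Tracing Cedrus: it sits inside (((((Culex,Vespa),(Otocyon,Fagus)),Salmo),(Puma,Abies)),Cedrus).
Tracing Gulo: it sits inside (Gulo,Martes).
Tracing Oryzias: it sits inside (Melursus,Danio,Oryzias).
The smallest clade enclosing all 3 is ((Gulo,Martes),((((((Culex,Vespa),(Otocyon,Fagus)),Salmo),(Puma,Abies)),Cedrus),(((Picea,Neofelis),(Mustela,Mus)),(((Cercopithecus,(Corylus,Glossina)),(Microtus,Escherichia)),(Melursus,Danio,Oryzias),Panthera)))); the answer is its 23 terminal taxa in alphabetical order.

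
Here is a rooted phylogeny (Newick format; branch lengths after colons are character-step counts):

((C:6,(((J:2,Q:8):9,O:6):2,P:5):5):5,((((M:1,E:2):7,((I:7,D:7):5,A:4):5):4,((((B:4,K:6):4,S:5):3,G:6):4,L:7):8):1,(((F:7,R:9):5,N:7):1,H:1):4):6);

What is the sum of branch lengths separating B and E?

36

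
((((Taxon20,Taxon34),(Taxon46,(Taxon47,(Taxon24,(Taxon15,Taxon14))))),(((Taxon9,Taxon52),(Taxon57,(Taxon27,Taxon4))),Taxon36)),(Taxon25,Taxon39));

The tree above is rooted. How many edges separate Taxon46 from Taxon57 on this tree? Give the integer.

The MRCA of Taxon46 and Taxon57 is the node subtending (((Taxon20,Taxon34),(Taxon46,(Taxon47,(Taxon24,(Taxon15,Taxon14))))),(((Taxon9,Taxon52),(Taxon57,(Taxon27,Taxon4))),Taxon36)).
From Taxon46 up to that node: 3 branches. From Taxon57 up to the same node: 4 branches. Total: 3 + 4 = 7.

7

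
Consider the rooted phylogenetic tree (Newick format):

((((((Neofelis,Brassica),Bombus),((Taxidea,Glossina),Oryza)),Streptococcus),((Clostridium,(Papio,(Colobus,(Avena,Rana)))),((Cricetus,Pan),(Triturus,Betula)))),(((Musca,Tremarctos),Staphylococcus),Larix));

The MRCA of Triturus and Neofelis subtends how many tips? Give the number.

16

The MRCA of Triturus and Neofelis is the node subtending (((((Neofelis,Brassica),Bombus),((Taxidea,Glossina),Oryza)),Streptococcus),((Clostridium,(Papio,(Colobus,(Avena,Rana)))),((Cricetus,Pan),(Triturus,Betula)))).
That clade contains 16 terminal taxa: Avena, Betula, Bombus, Brassica, Clostridium, Colobus, Cricetus, Glossina, Neofelis, Oryza, Pan, Papio, Rana, Streptococcus, Taxidea, Triturus.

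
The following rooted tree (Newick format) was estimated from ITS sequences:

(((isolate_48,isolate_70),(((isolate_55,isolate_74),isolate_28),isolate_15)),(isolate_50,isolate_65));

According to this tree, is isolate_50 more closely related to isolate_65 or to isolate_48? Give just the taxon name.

isolate_65

The MRCA of isolate_50 and isolate_65 subtends (isolate_50,isolate_65) (2 taxa).
The MRCA of isolate_50 and isolate_48 is the root, subtending the entire tree (8 taxa).
The first is nested inside the second, so isolate_50 shares a more recent common ancestor with isolate_65.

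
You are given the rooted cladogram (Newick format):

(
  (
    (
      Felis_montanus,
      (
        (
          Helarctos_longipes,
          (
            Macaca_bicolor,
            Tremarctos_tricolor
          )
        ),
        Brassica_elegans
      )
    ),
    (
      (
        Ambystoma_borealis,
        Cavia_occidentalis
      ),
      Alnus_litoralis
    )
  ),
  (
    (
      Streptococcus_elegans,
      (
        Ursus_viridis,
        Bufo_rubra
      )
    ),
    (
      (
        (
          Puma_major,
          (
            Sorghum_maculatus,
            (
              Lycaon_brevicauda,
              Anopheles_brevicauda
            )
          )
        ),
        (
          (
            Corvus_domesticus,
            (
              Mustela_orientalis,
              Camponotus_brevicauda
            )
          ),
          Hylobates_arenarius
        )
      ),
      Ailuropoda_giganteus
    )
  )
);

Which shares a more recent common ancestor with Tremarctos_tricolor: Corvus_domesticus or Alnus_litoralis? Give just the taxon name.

Alnus_litoralis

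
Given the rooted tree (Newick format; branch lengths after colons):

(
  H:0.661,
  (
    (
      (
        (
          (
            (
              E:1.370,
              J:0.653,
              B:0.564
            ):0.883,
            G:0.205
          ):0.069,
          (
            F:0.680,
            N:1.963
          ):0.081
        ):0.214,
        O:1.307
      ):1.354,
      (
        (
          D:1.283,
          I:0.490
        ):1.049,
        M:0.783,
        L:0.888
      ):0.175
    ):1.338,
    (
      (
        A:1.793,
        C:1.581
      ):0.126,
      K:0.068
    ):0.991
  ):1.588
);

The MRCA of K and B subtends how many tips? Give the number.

The MRCA of K and B is the node subtending ((((((E,J,B),G),(F,N)),O),((D,I),M,L)),((A,C),K)).
That clade contains 14 terminal taxa: A, B, C, D, E, F, G, I, J, K, L, M, N, O.

14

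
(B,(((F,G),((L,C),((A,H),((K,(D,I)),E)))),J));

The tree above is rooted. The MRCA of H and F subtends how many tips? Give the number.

The MRCA of H and F is the node subtending ((F,G),((L,C),((A,H),((K,(D,I)),E)))).
That clade contains 10 terminal taxa: A, C, D, E, F, G, H, I, K, L.

10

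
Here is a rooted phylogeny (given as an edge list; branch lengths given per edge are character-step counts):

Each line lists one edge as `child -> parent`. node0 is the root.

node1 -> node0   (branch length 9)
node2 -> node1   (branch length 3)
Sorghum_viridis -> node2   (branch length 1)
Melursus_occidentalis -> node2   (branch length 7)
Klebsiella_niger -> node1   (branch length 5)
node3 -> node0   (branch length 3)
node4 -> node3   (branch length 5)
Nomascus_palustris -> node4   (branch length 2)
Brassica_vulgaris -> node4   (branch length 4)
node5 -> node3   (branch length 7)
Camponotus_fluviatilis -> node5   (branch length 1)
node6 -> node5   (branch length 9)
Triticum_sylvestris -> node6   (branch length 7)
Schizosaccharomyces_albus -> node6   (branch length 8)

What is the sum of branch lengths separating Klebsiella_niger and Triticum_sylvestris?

The path runs Klebsiella_niger → … → MRCA → … → Triticum_sylvestris; the MRCA is the root of the tree.
Branch lengths along that path: 5 + 9 + 3 + 7 + 9 + 7 = 40.

40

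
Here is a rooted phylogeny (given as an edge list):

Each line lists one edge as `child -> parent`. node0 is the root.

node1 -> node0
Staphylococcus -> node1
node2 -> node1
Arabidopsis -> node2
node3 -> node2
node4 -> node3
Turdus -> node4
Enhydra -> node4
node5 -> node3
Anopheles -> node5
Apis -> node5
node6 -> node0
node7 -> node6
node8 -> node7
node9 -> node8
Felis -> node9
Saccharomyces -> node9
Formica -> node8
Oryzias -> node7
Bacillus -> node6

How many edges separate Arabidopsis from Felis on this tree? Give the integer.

8

The MRCA of Arabidopsis and Felis is the root of the tree.
From Arabidopsis up to that node: 3 branches. From Felis up to the same node: 5 branches. Total: 3 + 5 = 8.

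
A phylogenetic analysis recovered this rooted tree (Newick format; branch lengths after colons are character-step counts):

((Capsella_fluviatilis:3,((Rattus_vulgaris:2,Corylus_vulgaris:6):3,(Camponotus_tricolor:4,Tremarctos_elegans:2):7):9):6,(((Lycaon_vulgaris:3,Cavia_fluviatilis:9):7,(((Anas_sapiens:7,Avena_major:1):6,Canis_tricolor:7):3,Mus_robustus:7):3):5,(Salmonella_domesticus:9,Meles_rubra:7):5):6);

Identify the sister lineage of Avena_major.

Anas_sapiens

Avena_major attaches to the tree at the node subtending (Anas_sapiens,Avena_major).
The other lineage descending from that same node — the sister group — is the single tip Anas_sapiens.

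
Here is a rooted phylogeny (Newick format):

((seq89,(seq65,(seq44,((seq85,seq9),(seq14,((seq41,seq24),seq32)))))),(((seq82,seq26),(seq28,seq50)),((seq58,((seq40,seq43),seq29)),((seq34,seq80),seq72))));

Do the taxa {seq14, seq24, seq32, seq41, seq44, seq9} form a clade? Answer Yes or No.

No

The MRCA of the listed taxa subtends (seq44,((seq85,seq9),(seq14,((seq41,seq24),seq32)))).
That clade also contains seq85, which is not in the proposed group, so the group is not monophyletic.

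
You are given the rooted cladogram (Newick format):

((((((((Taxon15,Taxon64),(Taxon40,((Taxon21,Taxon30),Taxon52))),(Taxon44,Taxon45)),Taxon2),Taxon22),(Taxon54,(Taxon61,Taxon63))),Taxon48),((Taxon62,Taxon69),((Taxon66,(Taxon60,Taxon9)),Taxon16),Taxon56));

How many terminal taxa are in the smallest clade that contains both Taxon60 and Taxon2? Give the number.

21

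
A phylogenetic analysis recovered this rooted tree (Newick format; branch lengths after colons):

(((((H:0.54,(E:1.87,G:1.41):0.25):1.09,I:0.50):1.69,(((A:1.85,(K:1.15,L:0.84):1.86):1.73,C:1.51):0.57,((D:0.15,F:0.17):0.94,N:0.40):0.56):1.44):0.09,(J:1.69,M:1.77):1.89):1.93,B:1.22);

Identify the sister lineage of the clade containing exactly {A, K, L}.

C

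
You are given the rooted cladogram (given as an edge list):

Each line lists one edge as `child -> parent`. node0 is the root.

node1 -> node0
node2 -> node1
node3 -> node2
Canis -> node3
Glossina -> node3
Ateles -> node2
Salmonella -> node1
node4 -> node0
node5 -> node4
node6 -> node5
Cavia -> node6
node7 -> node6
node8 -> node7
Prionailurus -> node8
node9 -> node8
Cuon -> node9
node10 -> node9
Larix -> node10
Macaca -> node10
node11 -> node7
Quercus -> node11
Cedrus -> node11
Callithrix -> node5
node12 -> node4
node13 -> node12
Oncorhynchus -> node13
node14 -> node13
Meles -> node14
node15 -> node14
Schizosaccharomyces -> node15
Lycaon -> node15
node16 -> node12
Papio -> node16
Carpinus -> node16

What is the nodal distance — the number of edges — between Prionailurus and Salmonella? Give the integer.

8

The MRCA of Prionailurus and Salmonella is the root of the tree.
From Prionailurus up to that node: 6 branches. From Salmonella up to the same node: 2 branches. Total: 6 + 2 = 8.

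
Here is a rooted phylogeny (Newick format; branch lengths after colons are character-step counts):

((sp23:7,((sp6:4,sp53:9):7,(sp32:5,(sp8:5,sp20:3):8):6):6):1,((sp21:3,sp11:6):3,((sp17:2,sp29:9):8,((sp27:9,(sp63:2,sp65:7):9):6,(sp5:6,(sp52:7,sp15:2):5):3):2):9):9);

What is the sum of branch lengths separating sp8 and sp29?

The path runs sp8 → … → MRCA → … → sp29; the MRCA is the root of the tree.
Branch lengths along that path: 5 + 8 + 6 + 6 + 1 + 9 + 9 + 8 + 9 = 61.

61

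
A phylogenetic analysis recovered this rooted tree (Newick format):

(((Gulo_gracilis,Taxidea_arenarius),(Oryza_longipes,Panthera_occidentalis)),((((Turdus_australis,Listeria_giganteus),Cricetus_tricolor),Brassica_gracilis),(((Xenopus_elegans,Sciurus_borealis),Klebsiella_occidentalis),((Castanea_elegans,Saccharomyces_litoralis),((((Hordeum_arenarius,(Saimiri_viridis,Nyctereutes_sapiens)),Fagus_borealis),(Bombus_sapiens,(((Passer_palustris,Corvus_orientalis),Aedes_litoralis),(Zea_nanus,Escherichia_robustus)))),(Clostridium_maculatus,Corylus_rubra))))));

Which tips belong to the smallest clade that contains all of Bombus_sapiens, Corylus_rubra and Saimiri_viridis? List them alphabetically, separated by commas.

Aedes_litoralis, Bombus_sapiens, Clostridium_maculatus, Corvus_orientalis, Corylus_rubra, Escherichia_robustus, Fagus_borealis, Hordeum_arenarius, Nyctereutes_sapiens, Passer_palustris, Saimiri_viridis, Zea_nanus

Tracing Bombus_sapiens: it sits inside (Bombus_sapiens,(((Passer_palustris,Corvus_orientalis),Aedes_litoralis),(Zea_nanus,Escherichia_robustus))).
Tracing Corylus_rubra: it sits inside (Clostridium_maculatus,Corylus_rubra).
Tracing Saimiri_viridis: it sits inside (Saimiri_viridis,Nyctereutes_sapiens).
The smallest clade enclosing all 3 is ((((Hordeum_arenarius,(Saimiri_viridis,Nyctereutes_sapiens)),Fagus_borealis),(Bombus_sapiens,(((Passer_palustris,Corvus_orientalis),Aedes_litoralis),(Zea_nanus,Escherichia_robustus)))),(Clostridium_maculatus,Corylus_rubra)); the answer is its 12 terminal taxa in alphabetical order.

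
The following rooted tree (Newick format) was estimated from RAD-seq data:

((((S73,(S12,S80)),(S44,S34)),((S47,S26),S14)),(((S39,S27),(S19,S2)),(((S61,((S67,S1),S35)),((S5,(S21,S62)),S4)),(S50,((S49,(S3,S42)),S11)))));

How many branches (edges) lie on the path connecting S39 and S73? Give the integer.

8

The MRCA of S39 and S73 is the root of the tree.
From S39 up to that node: 4 branches. From S73 up to the same node: 4 branches. Total: 4 + 4 = 8.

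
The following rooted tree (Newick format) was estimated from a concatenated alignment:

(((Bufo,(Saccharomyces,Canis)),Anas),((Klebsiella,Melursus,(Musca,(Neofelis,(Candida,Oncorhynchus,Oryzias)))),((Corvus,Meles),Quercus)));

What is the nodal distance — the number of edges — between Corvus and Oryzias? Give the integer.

8

The MRCA of Corvus and Oryzias is the node subtending ((Klebsiella,Melursus,(Musca,(Neofelis,(Candida,Oncorhynchus,Oryzias)))),((Corvus,Meles),Quercus)).
From Corvus up to that node: 3 branches. From Oryzias up to the same node: 5 branches. Total: 3 + 5 = 8.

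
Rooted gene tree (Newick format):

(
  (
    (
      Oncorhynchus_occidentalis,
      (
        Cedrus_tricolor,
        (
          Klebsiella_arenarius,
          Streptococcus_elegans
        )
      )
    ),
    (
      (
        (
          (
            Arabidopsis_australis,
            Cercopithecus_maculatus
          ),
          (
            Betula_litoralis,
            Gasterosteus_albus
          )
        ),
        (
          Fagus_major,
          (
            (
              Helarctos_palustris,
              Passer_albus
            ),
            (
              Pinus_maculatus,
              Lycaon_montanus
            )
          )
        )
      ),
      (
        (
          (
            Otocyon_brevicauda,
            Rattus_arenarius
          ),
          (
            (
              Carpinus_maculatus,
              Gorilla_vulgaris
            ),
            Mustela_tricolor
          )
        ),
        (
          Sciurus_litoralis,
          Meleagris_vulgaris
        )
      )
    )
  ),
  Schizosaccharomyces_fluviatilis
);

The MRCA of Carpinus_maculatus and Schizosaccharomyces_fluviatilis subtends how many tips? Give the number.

21

The MRCA of Carpinus_maculatus and Schizosaccharomyces_fluviatilis is the root, so the clade is the entire tree.
That clade contains 21 terminal taxa: Arabidopsis_australis, Betula_litoralis, Carpinus_maculatus, Cedrus_tricolor, Cercopithecus_maculatus, Fagus_major, Gasterosteus_albus, Gorilla_vulgaris, Helarctos_palustris, Klebsiella_arenarius, Lycaon_montanus, Meleagris_vulgaris, Mustela_tricolor, Oncorhynchus_occidentalis, Otocyon_brevicauda, Passer_albus, Pinus_maculatus, Rattus_arenarius, Schizosaccharomyces_fluviatilis, Sciurus_litoralis, Streptococcus_elegans.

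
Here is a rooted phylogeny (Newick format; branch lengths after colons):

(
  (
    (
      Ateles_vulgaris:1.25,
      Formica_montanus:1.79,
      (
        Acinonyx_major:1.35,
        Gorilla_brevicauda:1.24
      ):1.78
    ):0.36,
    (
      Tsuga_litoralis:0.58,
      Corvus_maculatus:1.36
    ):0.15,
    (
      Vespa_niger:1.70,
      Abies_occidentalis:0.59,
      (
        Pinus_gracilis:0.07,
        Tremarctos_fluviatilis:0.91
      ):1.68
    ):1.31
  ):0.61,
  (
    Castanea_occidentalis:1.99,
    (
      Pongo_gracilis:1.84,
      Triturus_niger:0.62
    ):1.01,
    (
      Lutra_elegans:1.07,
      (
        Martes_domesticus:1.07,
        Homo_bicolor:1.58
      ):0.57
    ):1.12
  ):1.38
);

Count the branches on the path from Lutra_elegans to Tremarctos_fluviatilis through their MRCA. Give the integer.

The MRCA of Lutra_elegans and Tremarctos_fluviatilis is the root of the tree.
From Lutra_elegans up to that node: 3 branches. From Tremarctos_fluviatilis up to the same node: 4 branches. Total: 3 + 4 = 7.

7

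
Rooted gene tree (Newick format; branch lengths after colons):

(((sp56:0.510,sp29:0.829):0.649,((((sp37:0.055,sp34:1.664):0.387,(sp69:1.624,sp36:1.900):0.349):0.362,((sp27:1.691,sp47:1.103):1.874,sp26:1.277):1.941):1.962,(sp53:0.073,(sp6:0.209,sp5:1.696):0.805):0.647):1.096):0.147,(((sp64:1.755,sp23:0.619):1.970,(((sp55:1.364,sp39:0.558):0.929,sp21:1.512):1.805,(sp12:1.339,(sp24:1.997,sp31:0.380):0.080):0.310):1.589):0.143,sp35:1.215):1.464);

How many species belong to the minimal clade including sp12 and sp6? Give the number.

21

The MRCA of sp12 and sp6 is the root, so the clade is the entire tree.
That clade contains 21 terminal taxa: sp12, sp21, sp23, sp24, sp26, sp27, sp29, sp31, sp34, sp35, sp36, sp37, sp39, sp47, sp5, sp53, sp55, sp56, sp6, sp64, sp69.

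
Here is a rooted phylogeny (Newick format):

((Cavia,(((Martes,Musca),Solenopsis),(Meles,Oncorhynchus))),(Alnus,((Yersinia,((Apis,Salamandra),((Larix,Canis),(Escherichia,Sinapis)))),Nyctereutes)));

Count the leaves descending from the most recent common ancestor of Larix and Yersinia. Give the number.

7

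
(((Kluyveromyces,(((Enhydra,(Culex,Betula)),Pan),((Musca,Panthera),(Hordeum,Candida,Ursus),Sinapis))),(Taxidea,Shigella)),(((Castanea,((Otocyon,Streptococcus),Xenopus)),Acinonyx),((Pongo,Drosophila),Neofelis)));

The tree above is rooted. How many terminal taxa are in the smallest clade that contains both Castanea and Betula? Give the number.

21

The MRCA of Castanea and Betula is the root, so the clade is the entire tree.
That clade contains 21 terminal taxa: Acinonyx, Betula, Candida, Castanea, Culex, Drosophila, Enhydra, Hordeum, Kluyveromyces, Musca, Neofelis, Otocyon, Pan, Panthera, Pongo, Shigella, Sinapis, Streptococcus, Taxidea, Ursus, Xenopus.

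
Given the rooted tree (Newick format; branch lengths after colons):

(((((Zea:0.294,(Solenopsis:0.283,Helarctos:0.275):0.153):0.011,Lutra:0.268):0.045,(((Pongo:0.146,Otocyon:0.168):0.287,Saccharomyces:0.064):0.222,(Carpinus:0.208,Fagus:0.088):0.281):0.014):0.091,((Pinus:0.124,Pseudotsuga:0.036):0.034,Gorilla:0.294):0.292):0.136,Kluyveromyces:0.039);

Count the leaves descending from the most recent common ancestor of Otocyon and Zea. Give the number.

The MRCA of Otocyon and Zea is the node subtending (((Zea,(Solenopsis,Helarctos)),Lutra),(((Pongo,Otocyon),Saccharomyces),(Carpinus,Fagus))).
That clade contains 9 terminal taxa: Carpinus, Fagus, Helarctos, Lutra, Otocyon, Pongo, Saccharomyces, Solenopsis, Zea.

9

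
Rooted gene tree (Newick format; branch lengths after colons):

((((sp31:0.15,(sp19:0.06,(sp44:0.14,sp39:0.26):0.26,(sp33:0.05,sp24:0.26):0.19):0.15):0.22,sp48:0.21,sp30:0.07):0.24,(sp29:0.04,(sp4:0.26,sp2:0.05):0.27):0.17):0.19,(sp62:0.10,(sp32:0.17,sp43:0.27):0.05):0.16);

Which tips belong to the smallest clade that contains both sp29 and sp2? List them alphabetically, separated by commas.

Tracing sp29: it sits inside (sp29,(sp4,sp2)).
Tracing sp2: it sits inside (sp4,sp2).
The smallest clade enclosing both is (sp29,(sp4,sp2)); the answer is its 3 terminal taxa in alphabetical order.

sp2, sp29, sp4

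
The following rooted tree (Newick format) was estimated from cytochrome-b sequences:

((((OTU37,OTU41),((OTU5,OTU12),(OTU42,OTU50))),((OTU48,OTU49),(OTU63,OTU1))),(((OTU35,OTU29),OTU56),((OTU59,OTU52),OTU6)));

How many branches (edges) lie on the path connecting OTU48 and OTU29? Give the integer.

8

The MRCA of OTU48 and OTU29 is the root of the tree.
From OTU48 up to that node: 4 branches. From OTU29 up to the same node: 4 branches. Total: 4 + 4 = 8.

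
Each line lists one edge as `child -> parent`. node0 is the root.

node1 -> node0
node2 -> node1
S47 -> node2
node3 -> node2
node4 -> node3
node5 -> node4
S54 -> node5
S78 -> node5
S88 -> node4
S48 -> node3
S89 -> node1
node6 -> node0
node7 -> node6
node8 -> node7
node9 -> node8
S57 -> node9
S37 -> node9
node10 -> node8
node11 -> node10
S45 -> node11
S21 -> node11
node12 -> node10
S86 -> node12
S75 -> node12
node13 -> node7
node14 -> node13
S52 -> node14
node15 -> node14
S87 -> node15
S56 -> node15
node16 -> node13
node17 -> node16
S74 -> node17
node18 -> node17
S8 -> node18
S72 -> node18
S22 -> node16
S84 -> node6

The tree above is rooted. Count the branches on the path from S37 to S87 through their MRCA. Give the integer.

7

The MRCA of S37 and S87 is the node subtending (((S57,S37),((S45,S21),(S86,S75))),((S52,(S87,S56)),((S74,(S8,S72)),S22))).
From S37 up to that node: 3 branches. From S87 up to the same node: 4 branches. Total: 3 + 4 = 7.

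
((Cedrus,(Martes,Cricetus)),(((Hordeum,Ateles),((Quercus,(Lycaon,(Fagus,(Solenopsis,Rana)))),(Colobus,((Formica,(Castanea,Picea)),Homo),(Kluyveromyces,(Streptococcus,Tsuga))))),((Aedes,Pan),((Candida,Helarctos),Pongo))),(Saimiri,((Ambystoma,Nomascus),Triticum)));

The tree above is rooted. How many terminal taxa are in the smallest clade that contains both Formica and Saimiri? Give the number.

27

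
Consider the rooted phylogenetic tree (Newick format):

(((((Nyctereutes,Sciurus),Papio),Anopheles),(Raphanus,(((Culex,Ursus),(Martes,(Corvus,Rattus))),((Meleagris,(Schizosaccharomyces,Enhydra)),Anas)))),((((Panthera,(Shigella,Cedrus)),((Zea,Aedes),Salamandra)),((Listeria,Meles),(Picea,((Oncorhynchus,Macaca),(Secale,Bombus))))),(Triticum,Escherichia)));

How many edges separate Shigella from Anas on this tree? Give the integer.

The MRCA of Shigella and Anas is the root of the tree.
From Shigella up to that node: 6 branches. From Anas up to the same node: 5 branches. Total: 6 + 5 = 11.

11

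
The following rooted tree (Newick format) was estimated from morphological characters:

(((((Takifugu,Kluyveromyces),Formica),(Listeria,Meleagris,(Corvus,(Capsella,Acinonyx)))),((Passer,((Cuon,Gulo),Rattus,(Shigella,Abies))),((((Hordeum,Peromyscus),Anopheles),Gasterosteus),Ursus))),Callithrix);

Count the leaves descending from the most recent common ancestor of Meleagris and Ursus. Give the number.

The MRCA of Meleagris and Ursus is the node subtending ((((Takifugu,Kluyveromyces),Formica),(Listeria,Meleagris,(Corvus,(Capsella,Acinonyx)))),((Passer,((Cuon,Gulo),Rattus,(Shigella,Abies))),((((Hordeum,Peromyscus),Anopheles),Gasterosteus),Ursus))).
That clade contains 19 terminal taxa: Abies, Acinonyx, Anopheles, Capsella, Corvus, Cuon, Formica, Gasterosteus, Gulo, Hordeum, Kluyveromyces, Listeria, Meleagris, Passer, Peromyscus, Rattus, Shigella, Takifugu, Ursus.

19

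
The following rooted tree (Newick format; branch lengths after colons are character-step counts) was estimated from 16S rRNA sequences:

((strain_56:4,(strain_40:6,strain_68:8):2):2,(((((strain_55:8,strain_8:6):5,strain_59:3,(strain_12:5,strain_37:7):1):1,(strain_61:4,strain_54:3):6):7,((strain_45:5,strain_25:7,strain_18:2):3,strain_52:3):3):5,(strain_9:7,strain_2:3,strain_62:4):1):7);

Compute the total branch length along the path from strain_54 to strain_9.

The path runs strain_54 → … → MRCA → … → strain_9; the MRCA is the node subtending (((((strain_55,strain_8),strain_59,(strain_12,strain_37)),(strain_61,strain_54)),((strain_45,strain_25,strain_18),strain_52)),(strain_9,strain_2,strain_62)).
Branch lengths along that path: 3 + 6 + 7 + 5 + 1 + 7 = 29.

29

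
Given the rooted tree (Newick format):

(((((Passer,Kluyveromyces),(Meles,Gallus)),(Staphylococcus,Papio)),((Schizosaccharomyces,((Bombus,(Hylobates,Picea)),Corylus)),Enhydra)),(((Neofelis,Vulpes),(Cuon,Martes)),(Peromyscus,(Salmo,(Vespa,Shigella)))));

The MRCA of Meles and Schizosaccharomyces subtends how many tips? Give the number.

The MRCA of Meles and Schizosaccharomyces is the node subtending ((((Passer,Kluyveromyces),(Meles,Gallus)),(Staphylococcus,Papio)),((Schizosaccharomyces,((Bombus,(Hylobates,Picea)),Corylus)),Enhydra)).
That clade contains 12 terminal taxa: Bombus, Corylus, Enhydra, Gallus, Hylobates, Kluyveromyces, Meles, Papio, Passer, Picea, Schizosaccharomyces, Staphylococcus.

12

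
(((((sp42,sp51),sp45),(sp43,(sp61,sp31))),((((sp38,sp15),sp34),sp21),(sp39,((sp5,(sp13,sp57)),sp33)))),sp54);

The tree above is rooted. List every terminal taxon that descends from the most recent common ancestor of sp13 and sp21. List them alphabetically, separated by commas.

sp13, sp15, sp21, sp33, sp34, sp38, sp39, sp5, sp57

Tracing sp13: it sits inside (sp13,sp57).
Tracing sp21: it sits inside (((sp38,sp15),sp34),sp21).
The smallest clade enclosing both is ((((sp38,sp15),sp34),sp21),(sp39,((sp5,(sp13,sp57)),sp33))); the answer is its 9 terminal taxa in alphabetical order.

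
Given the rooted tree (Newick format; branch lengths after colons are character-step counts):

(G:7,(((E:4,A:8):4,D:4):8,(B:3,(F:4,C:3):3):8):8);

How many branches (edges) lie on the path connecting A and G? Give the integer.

The MRCA of A and G is the root of the tree.
From A up to that node: 4 branches. From G up to the same node: 1 branch. Total: 4 + 1 = 5.

5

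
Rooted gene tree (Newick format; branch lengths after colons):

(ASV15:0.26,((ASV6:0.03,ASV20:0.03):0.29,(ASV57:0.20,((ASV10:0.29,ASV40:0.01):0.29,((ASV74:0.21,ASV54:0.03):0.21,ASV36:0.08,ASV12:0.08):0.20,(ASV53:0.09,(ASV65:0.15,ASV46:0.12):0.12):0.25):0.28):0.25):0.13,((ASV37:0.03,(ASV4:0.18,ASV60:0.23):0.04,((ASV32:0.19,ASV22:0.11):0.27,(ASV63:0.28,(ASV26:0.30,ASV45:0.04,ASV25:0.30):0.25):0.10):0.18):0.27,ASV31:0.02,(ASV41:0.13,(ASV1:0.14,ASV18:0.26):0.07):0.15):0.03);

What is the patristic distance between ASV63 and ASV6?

1.31

The path runs ASV63 → … → MRCA → … → ASV6; the MRCA is the root of the tree.
Branch lengths along that path: 0.28 + 0.10 + 0.18 + 0.27 + 0.03 + 0.13 + 0.29 + 0.03 = 1.31.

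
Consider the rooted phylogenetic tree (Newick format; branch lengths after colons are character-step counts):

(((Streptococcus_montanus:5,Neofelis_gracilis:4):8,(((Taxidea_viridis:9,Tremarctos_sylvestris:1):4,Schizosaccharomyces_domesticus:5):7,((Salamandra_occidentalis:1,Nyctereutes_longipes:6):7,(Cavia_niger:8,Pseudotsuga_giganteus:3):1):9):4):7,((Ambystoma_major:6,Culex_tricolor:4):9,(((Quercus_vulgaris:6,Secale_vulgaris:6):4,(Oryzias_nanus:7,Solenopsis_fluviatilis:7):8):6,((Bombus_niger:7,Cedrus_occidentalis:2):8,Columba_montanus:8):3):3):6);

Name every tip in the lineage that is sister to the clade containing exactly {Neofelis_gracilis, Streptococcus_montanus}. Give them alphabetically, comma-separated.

Cavia_niger, Nyctereutes_longipes, Pseudotsuga_giganteus, Salamandra_occidentalis, Schizosaccharomyces_domesticus, Taxidea_viridis, Tremarctos_sylvestris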